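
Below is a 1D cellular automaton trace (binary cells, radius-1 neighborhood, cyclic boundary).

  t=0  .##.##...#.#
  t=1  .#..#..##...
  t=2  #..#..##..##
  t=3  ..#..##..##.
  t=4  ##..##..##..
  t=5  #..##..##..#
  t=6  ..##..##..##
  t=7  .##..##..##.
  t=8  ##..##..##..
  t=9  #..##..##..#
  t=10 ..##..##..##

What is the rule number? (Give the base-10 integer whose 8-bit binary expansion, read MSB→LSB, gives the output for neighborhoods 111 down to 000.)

  [7] ### => .  t=2,i=11
  [6] ##. => .  t=0,i=2
  [5] #.# => .  t=0,i=0
  [4] #.. => .  t=0,i=6
  [3] .## => #  t=0,i=1
  [2] .#. => .  t=0,i=9
  [1] ..# => #  t=0,i=8
  [0] ... => #  t=0,i=7
  bits 00001011 = 11

11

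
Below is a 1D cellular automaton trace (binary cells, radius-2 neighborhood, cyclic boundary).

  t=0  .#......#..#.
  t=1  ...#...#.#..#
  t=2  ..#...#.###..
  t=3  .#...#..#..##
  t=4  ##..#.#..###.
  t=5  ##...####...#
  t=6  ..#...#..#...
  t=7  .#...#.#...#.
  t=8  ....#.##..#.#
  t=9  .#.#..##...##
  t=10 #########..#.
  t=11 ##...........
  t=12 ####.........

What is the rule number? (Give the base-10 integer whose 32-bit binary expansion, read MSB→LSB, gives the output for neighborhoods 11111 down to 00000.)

234460740

  ##### -> .   bit 31 = 0  t=10,i=2
  ####. -> .   bit 30 = 0  t=5,i=7
  ###.# -> .   bit 29 = 0  t=4,i=11
  ###.. -> .   bit 28 = 0  t=2,i=10
  ##.## -> #   bit 27 = 1  t=4,i=12
  ##.#. -> #   bit 26 = 1  t=3,i=0
  ##..# -> .   bit 25 = 0  t=4,i=2
  ##... -> #   bit 24 = 1  t=2,i=11
  #.### -> #   bit 23 = 1  t=2,i=8
  #.##. -> #   bit 22 = 1  t=4,i=0
  #.#.# -> #   bit 21 = 1  t=9,i=1
  #.#.. -> #   bit 20 = 1  t=1,i=9
  #..## -> #   bit 19 = 1  t=3,i=10
  #..#. -> .   bit 18 = 0  t=0,i=0
  #...# -> .   bit 17 = 0  t=1,i=1
  #.... -> #   bit 16 = 1  t=0,i=3
  .#### -> #   bit 15 = 1  t=5,i=6
  .###. -> .   bit 14 = 0  t=2,i=9
  .##.# -> .   bit 13 = 0  t=3,i=12
  .##.. -> #   bit 12 = 1  t=4,i=1
  .#.## -> .   bit 11 = 0  t=2,i=7
  .#.#. -> #   bit 10 = 1  t=1,i=8
  .#..# -> #   bit 9 = 1  t=0,i=9
  .#... -> .   bit 8 = 0  t=0,i=2
  ..### -> .   bit 7 = 0  t=4,i=9
  ..##. -> #   bit 6 = 1  t=3,i=11
  ..#.# -> .   bit 5 = 0  t=1,i=7
  ..#.. -> .   bit 4 = 0  t=0,i=1
  ...## -> .   bit 3 = 0  t=5,i=4
  ...#. -> #   bit 2 = 1  t=0,i=7
  ....# -> .   bit 1 = 0  t=0,i=6
  ..... -> .   bit 0 = 0  t=0,i=4
  bits 00001101111110011001011001000100 = 234460740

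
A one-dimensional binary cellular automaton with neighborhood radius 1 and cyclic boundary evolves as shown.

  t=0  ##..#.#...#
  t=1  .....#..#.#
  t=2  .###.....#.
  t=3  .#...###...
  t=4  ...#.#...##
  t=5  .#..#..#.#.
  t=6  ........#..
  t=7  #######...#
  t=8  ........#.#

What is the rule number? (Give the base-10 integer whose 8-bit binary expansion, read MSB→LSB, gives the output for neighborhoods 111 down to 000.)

  nb ###: next=.  (t=0,i=0, bit7=0)
  nb ##.: next=.  (t=0,i=1, bit6=0)
  nb #.#: next=#  (t=0,i=5, bit5=1)
  nb #..: next=.  (t=0,i=2, bit4=0)
  nb .##: next=#  (t=0,i=10, bit3=1)
  nb .#.: next=.  (t=0,i=4, bit2=0)
  nb ..#: next=.  (t=0,i=3, bit1=0)
  nb ...: next=#  (t=0,i=8, bit0=1)
  bits 00101001 = 41

41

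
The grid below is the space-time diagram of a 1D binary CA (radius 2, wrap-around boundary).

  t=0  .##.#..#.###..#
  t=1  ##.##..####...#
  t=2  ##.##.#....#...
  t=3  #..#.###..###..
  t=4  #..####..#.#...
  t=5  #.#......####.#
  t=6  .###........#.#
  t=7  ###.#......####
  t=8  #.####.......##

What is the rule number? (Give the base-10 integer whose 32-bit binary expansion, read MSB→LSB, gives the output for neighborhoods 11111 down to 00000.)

2784517492

  nb #####: next=#  (t=7,i=0, bit31=1)
  nb ####.: next=.  (t=1,i=9, bit30=0)
  nb ###.#: next=#  (t=1,i=1, bit29=1)
  nb ###..: next=.  (t=0,i=11, bit28=0)
  nb ##.##: next=.  (t=1,i=2, bit27=0)
  nb ##.#.: next=#  (t=0,i=3, bit26=1)
  nb ##..#: next=.  (t=0,i=12, bit25=0)
  nb ##...: next=#  (t=1,i=11, bit24=1)
  nb #.###: next=#  (t=0,i=9, bit23=1)
  nb #.##.: next=#  (t=0,i=1, bit22=1)
  nb #.#.#: next=#  (t=6,i=14, bit21=1)
  nb #.#..: next=#  (t=0,i=4, bit20=1)
  nb #..##: next=#  (t=1,i=6, bit19=1)
  nb #..#.: next=.  (t=0,i=6, bit18=0)
  nb #...#: next=.  (t=1,i=12, bit17=0)
  nb #....: next=.  (t=2,i=8, bit16=0)
  nb .####: next=.  (t=1,i=8, bit15=0)
  nb .###.: next=#  (t=0,i=10, bit14=1)
  nb .##.#: next=.  (t=0,i=2, bit13=0)
  nb .##..: next=#  (t=1,i=4, bit12=1)
  nb .#.##: next=#  (t=0,i=0, bit11=1)
  nb .#.#.: next=#  (t=4,i=10, bit10=1)
  nb .#..#: next=.  (t=0,i=5, bit9=0)
  nb .#...: next=#  (t=2,i=7, bit8=1)
  nb ..###: next=.  (t=1,i=7, bit7=0)
  nb ..##.: next=#  (t=2,i=0, bit6=1)
  nb ..#.#: next=#  (t=0,i=7, bit5=1)
  nb ..#..: next=#  (t=2,i=11, bit4=1)
  nb ...##: next=.  (t=1,i=13, bit3=0)
  nb ...#.: next=#  (t=2,i=10, bit2=1)
  nb ....#: next=.  (t=2,i=9, bit1=0)
  nb .....: next=.  (t=5,i=5, bit0=0)
  bits 10100101111110000101110101110100 = 2784517492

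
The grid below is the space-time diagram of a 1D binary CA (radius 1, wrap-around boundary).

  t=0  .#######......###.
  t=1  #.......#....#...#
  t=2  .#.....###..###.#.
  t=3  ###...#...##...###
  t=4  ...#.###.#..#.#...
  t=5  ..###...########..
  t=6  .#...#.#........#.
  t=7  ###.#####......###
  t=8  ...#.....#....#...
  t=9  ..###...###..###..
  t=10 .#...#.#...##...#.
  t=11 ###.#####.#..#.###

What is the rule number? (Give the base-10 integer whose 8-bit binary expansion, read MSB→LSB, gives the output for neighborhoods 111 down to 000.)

  nb ###: next=.  (t=0,i=2, bit7=0)
  nb ##.: next=.  (t=0,i=7, bit6=0)
  nb #.#: next=#  (t=2,i=15, bit5=1)
  nb #..: next=#  (t=0,i=8, bit4=1)
  nb .##: next=.  (t=0,i=1, bit3=0)
  nb .#.: next=#  (t=1,i=8, bit2=1)
  nb ..#: next=#  (t=0,i=0, bit1=1)
  nb ...: next=.  (t=0,i=9, bit0=0)
  bits 00110110 = 54

54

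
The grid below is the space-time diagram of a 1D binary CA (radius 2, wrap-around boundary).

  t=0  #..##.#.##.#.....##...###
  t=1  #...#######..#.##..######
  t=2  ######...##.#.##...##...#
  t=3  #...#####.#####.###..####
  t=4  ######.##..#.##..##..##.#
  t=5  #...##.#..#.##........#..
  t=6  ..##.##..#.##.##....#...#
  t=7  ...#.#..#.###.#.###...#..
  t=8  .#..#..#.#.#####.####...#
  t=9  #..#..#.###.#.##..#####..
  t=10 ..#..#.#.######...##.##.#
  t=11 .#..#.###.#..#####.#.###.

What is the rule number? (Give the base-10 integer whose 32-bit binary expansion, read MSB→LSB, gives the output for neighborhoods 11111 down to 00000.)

  #####|.  b31=0 t=1,i=6
  ####.|#  b30=1 t=0,i=24
  ###.#|#  b29=1 t=3,i=8
  ###..|#  b28=1 t=0,i=0
  ##.##|.  b27=0 t=3,i=9
  ##.#.|#  b26=1 t=0,i=5
  ##..#|.  b25=0 t=0,i=1
  ##...|#  b24=1 t=0,i=19
  #.###|.  b23=0 t=3,i=10
  #.##.|#  b22=1 t=0,i=8
  #.#.#|#  b21=1 t=0,i=6
  #.#..|.  b20=0 t=0,i=11
  #..##|.  b19=0 t=0,i=2
  #..#.|#  b18=1 t=1,i=12
  #...#|#  b17=1 t=0,i=20
  #....|#  b16=1 t=0,i=13
  .####|#  b15=1 t=0,i=23
  .###.|#  b14=1 t=3,i=17
  .##.#|#  b13=1 t=0,i=4
  .##..|.  b12=0 t=0,i=18
  .#.##|#  b11=1 t=0,i=7
  .#.#.|#  b10=1 t=7,i=4
  .#..#|.  b9=0 t=5,i=8
  .#...|.  b8=0 t=0,i=12
  ..###|#  b7=1 t=0,i=22
  ..##.|.  b6=0 t=0,i=3
  ..#.#|.  b5=0 t=1,i=13
  ..#..|.  b4=0 t=5,i=0
  ...##|#  b3=1 t=0,i=16
  ...#.|.  b2=0 t=5,i=21
  ....#|#  b1=1 t=0,i=15
  .....|.  b0=0 t=0,i=14
  bits 01110101011001111110110010001010 = 1969745034

1969745034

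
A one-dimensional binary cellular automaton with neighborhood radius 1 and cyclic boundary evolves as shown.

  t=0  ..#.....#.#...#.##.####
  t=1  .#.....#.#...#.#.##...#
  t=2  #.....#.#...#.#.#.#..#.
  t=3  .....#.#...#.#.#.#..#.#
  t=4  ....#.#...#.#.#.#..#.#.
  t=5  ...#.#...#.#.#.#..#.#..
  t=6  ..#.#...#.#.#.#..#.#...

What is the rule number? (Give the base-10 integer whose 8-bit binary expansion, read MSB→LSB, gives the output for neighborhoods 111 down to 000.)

  [7] ### => .  t=0,i=20
  [6] ##. => #  t=0,i=17
  [5] #.# => #  t=0,i=9
  [4] #.. => .  t=0,i=0
  [3] .## => .  t=0,i=16
  [2] .#. => .  t=0,i=2
  [1] ..# => #  t=0,i=1
  [0] ... => .  t=0,i=4
  bits 01100010 = 98

98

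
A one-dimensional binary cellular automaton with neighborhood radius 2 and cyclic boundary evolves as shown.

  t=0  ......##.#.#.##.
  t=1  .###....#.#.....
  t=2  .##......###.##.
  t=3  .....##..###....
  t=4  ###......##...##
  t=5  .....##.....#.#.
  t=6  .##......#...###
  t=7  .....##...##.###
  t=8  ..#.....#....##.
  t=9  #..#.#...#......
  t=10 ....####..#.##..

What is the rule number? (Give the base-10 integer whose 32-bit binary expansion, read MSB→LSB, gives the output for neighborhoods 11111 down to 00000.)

  #####|.  b31=0 t=4,i=0
  ####.|.  b30=0 t=4,i=1
  ###.#|#  b29=1 t=2,i=11
  ###..|.  b28=0 t=1,i=3
  ##.##|.  b27=0 t=2,i=12
  ##.#.|#  b26=1 t=0,i=8
  ##..#|.  b25=0 t=2,i=15
  ##...|.  b24=0 t=0,i=15
  #.###|#  b23=1 t=7,i=13
  #.##.|.  b22=0 t=0,i=13
  #.#.#|.  b21=0 t=0,i=9
  #.#..|#  b20=1 t=1,i=10
  #..##|.  b19=0 t=2,i=0
  #..#.|.  b18=0 t=9,i=2
  #...#|#  b17=1 t=4,i=12
  #....|.  b16=0 t=0,i=0
  .####|.  b15=0 t=4,i=15
  .###.|#  b14=1 t=1,i=2
  .##.#|.  b13=0 t=0,i=7
  .##..|.  b12=0 t=0,i=14
  .#.##|.  b11=0 t=0,i=12
  .#.#.|#  b10=1 t=0,i=10
  .#..#|.  b9=0 t=9,i=1
  .#...|#  b8=1 t=1,i=11
  ..###|#  b7=1 t=1,i=1
  ..##.|.  b6=0 t=0,i=6
  ..#.#|.  b5=0 t=1,i=8
  ..#..|.  b4=0 t=6,i=9
  ...##|.  b3=0 t=0,i=5
  ...#.|.  b2=0 t=1,i=7
  ....#|.  b1=0 t=0,i=4
  .....|#  b0=1 t=0,i=1
  bits 00100100100100100100010110000001 = 613565825

613565825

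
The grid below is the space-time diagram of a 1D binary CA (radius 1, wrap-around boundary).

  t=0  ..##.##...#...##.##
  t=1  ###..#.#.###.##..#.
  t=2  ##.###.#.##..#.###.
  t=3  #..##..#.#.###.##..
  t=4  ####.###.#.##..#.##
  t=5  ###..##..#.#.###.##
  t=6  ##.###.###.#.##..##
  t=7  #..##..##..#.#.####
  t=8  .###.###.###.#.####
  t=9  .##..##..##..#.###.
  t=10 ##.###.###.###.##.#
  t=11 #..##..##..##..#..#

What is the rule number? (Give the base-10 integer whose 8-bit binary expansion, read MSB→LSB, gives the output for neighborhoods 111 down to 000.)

  [7] ### => #  t=1,i=1
  [6] ##. => .  t=0,i=3
  [5] #.# => .  t=0,i=4
  [4] #.. => #  t=0,i=0
  [3] .## => #  t=0,i=2
  [2] .#. => #  t=0,i=10
  [1] ..# => #  t=0,i=1
  [0] ... => .  t=0,i=8
  bits 10011110 = 158

158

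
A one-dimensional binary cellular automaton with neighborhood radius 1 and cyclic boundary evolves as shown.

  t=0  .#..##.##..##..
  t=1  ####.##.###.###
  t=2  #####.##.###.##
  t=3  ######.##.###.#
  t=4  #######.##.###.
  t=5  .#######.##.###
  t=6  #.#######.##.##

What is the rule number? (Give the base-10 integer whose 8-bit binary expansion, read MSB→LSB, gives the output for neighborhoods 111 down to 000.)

247

  [7] ### => #  t=1,i=0
  [6] ##. => #  t=0,i=5
  [5] #.# => #  t=0,i=6
  [4] #.. => #  t=0,i=2
  [3] .## => .  t=0,i=4
  [2] .#. => #  t=0,i=1
  [1] ..# => #  t=0,i=0
  [0] ... => #  t=0,i=14
  bits 11110111 = 247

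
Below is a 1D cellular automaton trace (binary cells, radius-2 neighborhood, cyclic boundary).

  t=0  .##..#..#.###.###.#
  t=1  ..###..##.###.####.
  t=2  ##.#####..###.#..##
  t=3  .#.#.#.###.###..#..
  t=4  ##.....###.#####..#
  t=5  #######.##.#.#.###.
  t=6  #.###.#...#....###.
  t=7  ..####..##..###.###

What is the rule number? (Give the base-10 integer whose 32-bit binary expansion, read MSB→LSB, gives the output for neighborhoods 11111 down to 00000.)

3079622767

  #####|#  b31=1 t=2,i=5
  ####.|.  b30=0 t=1,i=16
  ###.#|#  b29=1 t=0,i=12
  ###..|#  b28=1 t=1,i=4
  ##.##|.  b27=0 t=0,i=13
  ##.#.|#  b26=1 t=0,i=17
  ##..#|#  b25=1 t=0,i=3
  ##...|#  b24=1 t=1,i=18
  #.###|#  b23=1 t=0,i=10
  #.##.|.  b22=0 t=0,i=1
  #.#.#|.  b21=0 t=0,i=18
  #.#..|.  b20=0 t=2,i=14
  #..##|#  b19=1 t=1,i=6
  #..#.|#  b18=1 t=0,i=4
  #...#|#  b17=1 t=1,i=0
  #....|#  b16=1 t=4,i=3
  .####|.  b15=0 t=1,i=15
  .###.|#  b14=1 t=0,i=11
  .##.#|.  b13=0 t=1,i=8
  .##..|#  b12=1 t=0,i=2
  .#.##|.  b11=0 t=0,i=0
  .#.#.|.  b10=0 t=3,i=2
  .#..#|.  b9=0 t=0,i=6
  .#...|.  b8=0 t=3,i=17
  ..###|.  b7=0 t=1,i=2
  ..##.|#  b6=1 t=1,i=7
  ..#.#|#  b5=1 t=0,i=8
  ..#..|.  b4=0 t=0,i=5
  ...##|#  b3=1 t=1,i=1
  ...#.|#  b2=1 t=3,i=0
  ....#|#  b1=1 t=4,i=5
  .....|#  b0=1 t=4,i=4
  bits 10110111100011110101000001101111 = 3079622767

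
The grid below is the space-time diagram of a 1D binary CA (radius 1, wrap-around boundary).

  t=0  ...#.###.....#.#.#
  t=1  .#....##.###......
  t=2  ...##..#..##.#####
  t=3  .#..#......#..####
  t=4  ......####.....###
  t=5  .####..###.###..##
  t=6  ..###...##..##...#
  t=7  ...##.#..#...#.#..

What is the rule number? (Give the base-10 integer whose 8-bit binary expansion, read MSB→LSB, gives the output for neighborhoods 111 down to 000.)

193

  ###|#  b7=1 t=0,i=6
  ##.|#  b6=1 t=0,i=7
  #.#|.  b5=0 t=0,i=4
  #..|.  b4=0 t=0,i=0
  .##|.  b3=0 t=0,i=5
  .#.|.  b2=0 t=0,i=3
  ..#|.  b1=0 t=0,i=2
  ...|#  b0=1 t=0,i=1
  bits 11000001 = 193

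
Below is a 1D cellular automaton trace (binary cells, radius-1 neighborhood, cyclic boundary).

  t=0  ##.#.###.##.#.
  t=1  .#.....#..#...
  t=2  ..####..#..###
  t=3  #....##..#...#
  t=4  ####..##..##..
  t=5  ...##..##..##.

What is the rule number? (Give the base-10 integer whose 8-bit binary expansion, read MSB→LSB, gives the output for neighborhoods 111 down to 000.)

81

  [7] ### => .  t=0,i=6
  [6] ##. => #  t=0,i=1
  [5] #.# => .  t=0,i=2
  [4] #.. => #  t=1,i=2
  [3] .## => .  t=0,i=0
  [2] .#. => .  t=0,i=3
  [1] ..# => .  t=1,i=0
  [0] ... => #  t=1,i=3
  bits 01010001 = 81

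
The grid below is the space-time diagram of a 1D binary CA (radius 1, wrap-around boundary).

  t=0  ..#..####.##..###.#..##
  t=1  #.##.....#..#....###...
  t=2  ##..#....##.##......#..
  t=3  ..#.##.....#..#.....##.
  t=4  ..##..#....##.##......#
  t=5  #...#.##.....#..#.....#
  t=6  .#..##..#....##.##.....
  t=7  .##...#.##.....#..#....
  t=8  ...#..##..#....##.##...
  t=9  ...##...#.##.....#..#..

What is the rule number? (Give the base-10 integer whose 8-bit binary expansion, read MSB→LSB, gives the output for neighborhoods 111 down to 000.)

  ###|.  b7=0 t=0,i=6
  ##.|.  b6=0 t=0,i=8
  #.#|#  b5=1 t=0,i=9
  #..|#  b4=1 t=0,i=0
  .##|.  b3=0 t=0,i=5
  .#.|#  b2=1 t=0,i=2
  ..#|.  b1=0 t=0,i=1
  ...|.  b0=0 t=1,i=5
  bits 00110100 = 52

52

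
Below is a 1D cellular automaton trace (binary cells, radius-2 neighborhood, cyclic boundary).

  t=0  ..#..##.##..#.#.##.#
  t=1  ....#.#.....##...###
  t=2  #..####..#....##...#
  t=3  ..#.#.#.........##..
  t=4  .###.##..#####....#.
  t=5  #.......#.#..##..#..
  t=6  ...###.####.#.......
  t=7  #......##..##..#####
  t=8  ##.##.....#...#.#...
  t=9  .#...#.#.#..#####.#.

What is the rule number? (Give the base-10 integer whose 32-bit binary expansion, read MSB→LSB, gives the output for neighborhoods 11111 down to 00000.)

  [31] ##### => .  t=4,i=11
  [30] ####. => .  t=2,i=5
  [29] ###.# => .  t=4,i=3
  [28] ###.. => #  t=1,i=19
  [27] ##.## => .  t=0,i=7
  [26] ##.#. => #  t=0,i=18
  [25] ##..# => .  t=0,i=10
  [24] ##... => #  t=1,i=0
  [23] #.### => #  t=6,i=7
  [22] #.##. => .  t=0,i=8
  [21] #.#.# => .  t=0,i=14
  [20] #.#.. => #  t=0,i=19
  [19] #..## => #  t=0,i=4
  [18] #..#. => .  t=0,i=1
  [17] #...# => #  t=1,i=15
  [16] #.... => .  t=1,i=1
  [15] .#### => #  t=2,i=4
  [14] .###. => .  t=1,i=18
  [13] .##.# => #  t=0,i=6
  [12] .##.. => .  t=0,i=9
  [11] .#.## => .  t=0,i=15
  [10] .#.#. => #  t=0,i=13
  [9] .#..# => .  t=0,i=0
  [8] .#... => .  t=1,i=7
  [7] ..### => .  t=1,i=17
  [6] ..##. => .  t=0,i=5
  [5] ..#.# => #  t=0,i=12
  [4] ..#.. => .  t=0,i=2
  [3] ...## => .  t=1,i=11
  [2] ...#. => #  t=1,i=3
  [1] ....# => .  t=1,i=2
  [0] ..... => #  t=1,i=9
  bits 00010101100110101010010000100101 = 362456101

362456101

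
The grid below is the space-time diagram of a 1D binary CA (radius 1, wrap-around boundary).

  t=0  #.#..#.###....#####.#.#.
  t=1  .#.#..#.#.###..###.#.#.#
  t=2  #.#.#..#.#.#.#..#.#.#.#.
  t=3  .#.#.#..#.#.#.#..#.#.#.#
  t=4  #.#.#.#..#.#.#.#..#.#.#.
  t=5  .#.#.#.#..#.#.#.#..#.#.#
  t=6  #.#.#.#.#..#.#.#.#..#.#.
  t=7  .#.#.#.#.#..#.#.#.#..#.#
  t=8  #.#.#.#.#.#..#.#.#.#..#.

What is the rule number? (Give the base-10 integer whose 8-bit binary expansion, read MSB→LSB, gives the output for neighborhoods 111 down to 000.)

  [7] ### => #  t=0,i=8
  [6] ##. => .  t=0,i=9
  [5] #.# => #  t=0,i=1
  [4] #.. => #  t=0,i=3
  [3] .## => .  t=0,i=7
  [2] .#. => .  t=0,i=0
  [1] ..# => .  t=0,i=4
  [0] ... => #  t=0,i=11
  bits 10110001 = 177

177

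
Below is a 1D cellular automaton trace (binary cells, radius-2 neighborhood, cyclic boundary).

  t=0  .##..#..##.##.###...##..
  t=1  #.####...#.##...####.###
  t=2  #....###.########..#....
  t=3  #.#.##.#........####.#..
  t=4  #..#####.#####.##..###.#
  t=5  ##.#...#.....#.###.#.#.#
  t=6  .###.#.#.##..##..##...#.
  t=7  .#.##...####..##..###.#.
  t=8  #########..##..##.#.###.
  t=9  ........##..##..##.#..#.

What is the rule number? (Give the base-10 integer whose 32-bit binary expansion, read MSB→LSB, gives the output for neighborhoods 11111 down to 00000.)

  ##### -> .   bit 31 = 0  t=2,i=11
  ####. -> .   bit 30 = 0  t=1,i=4
  ###.# -> #   bit 29 = 1  t=1,i=0
  ###.. -> #   bit 28 = 1  t=0,i=16
  ##.## -> .   bit 27 = 0  t=0,i=10
  ##.#. -> #   bit 26 = 1  t=3,i=6
  ##..# -> #   bit 25 = 1  t=0,i=3
  ##... -> #   bit 24 = 1  t=0,i=17
  #.### -> .   bit 23 = 0  t=0,i=14
  #.##. -> #   bit 22 = 1  t=0,i=11
  #.#.# -> .   bit 21 = 0  t=3,i=2
  #.#.. -> #   bit 20 = 1  t=3,i=7
  #..## -> .   bit 19 = 0  t=0,i=7
  #..#. -> #   bit 18 = 1  t=0,i=4
  #...# -> #   bit 17 = 1  t=0,i=18
  #.... -> #   bit 16 = 1  t=2,i=2
  .#### -> .   bit 15 = 0  t=1,i=3
  .###. -> .   bit 14 = 0  t=0,i=15
  .##.# -> #   bit 13 = 1  t=0,i=9
  .##.. -> #   bit 12 = 1  t=0,i=2
  .#.## -> #   bit 11 = 1  t=1,i=10
  .#.#. -> .   bit 10 = 0  t=3,i=1
  .#..# -> .   bit 9 = 0  t=0,i=6
  .#... -> .   bit 8 = 0  t=2,i=1
  ..### -> #   bit 7 = 1  t=1,i=16
  ..##. -> .   bit 6 = 0  t=0,i=1
  ..#.# -> #   bit 5 = 1  t=1,i=9
  ..#.. -> #   bit 4 = 1  t=0,i=5
  ...## -> #   bit 3 = 1  t=0,i=0
  ...#. -> .   bit 2 = 0  t=1,i=8
  ....# -> .   bit 1 = 0  t=2,i=3
  ..... -> #   bit 0 = 1  t=3,i=10
  bits 00110111010101110011100010111001 = 928463033

928463033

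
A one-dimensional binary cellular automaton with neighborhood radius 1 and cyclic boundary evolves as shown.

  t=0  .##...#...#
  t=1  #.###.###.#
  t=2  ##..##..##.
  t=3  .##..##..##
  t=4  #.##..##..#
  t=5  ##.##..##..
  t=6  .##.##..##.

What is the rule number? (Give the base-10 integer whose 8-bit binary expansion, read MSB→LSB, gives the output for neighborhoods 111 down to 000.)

  [7] ### => .  t=1,i=3
  [6] ##. => #  t=0,i=2
  [5] #.# => #  t=0,i=0
  [4] #.. => #  t=0,i=3
  [3] .## => .  t=0,i=1
  [2] .#. => #  t=0,i=6
  [1] ..# => .  t=0,i=5
  [0] ... => #  t=0,i=4
  bits 01110101 = 117

117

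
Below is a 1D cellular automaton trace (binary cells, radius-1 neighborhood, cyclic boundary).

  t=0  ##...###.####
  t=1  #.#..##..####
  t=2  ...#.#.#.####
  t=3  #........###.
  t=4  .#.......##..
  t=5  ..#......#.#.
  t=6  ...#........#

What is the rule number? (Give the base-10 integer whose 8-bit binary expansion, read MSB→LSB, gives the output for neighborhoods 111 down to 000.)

  ### -> #   bit 7 = 1  t=0,i=0
  ##. -> .   bit 6 = 0  t=0,i=1
  #.# -> .   bit 5 = 0  t=0,i=8
  #.. -> #   bit 4 = 1  t=0,i=2
  .## -> #   bit 3 = 1  t=0,i=5
  .#. -> .   bit 2 = 0  t=1,i=2
  ..# -> .   bit 1 = 0  t=0,i=4
  ... -> .   bit 0 = 0  t=0,i=3
  bits 10011000 = 152

152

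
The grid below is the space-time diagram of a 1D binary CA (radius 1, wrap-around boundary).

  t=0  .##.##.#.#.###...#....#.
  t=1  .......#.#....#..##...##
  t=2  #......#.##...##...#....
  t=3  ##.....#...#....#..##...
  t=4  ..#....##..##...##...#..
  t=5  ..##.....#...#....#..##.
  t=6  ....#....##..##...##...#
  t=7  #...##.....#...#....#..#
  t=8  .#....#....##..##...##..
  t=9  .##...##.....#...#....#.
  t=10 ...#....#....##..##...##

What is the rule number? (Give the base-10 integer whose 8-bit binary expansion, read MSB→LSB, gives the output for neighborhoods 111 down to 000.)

20

  nb ###: next=.  (t=0,i=12, bit7=0)
  nb ##.: next=.  (t=0,i=2, bit6=0)
  nb #.#: next=.  (t=0,i=3, bit5=0)
  nb #..: next=#  (t=0,i=14, bit4=1)
  nb .##: next=.  (t=0,i=1, bit3=0)
  nb .#.: next=#  (t=0,i=7, bit2=1)
  nb ..#: next=.  (t=0,i=0, bit1=0)
  nb ...: next=.  (t=0,i=15, bit0=0)
  bits 00010100 = 20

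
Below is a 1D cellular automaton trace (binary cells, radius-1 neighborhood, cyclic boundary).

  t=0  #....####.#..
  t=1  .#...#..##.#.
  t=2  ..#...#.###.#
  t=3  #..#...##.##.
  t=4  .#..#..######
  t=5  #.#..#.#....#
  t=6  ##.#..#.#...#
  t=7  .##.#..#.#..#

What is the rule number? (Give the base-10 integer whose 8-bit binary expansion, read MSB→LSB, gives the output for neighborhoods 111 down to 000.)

  [7] ### => .  t=0,i=6
  [6] ##. => #  t=0,i=8
  [5] #.# => #  t=0,i=9
  [4] #.. => #  t=0,i=1
  [3] .## => #  t=0,i=5
  [2] .#. => .  t=0,i=0
  [1] ..# => .  t=0,i=4
  [0] ... => .  t=0,i=2
  bits 01111000 = 120

120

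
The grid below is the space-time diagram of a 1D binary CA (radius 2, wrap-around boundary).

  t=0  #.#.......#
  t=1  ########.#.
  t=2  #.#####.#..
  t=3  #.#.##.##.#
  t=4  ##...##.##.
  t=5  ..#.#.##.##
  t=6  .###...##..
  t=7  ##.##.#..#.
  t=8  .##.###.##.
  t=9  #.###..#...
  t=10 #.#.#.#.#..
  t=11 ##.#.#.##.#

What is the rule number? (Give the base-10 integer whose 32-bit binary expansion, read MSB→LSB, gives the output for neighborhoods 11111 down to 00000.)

  nb #####: next=#  (t=1,i=2, bit31=1)
  nb ####.: next=#  (t=1,i=6, bit30=1)
  nb ###.#: next=.  (t=1,i=7, bit29=0)
  nb ###..: next=#  (t=6,i=3, bit28=1)
  nb ##.##: next=#  (t=3,i=6, bit27=1)
  nb ##.#.: next=#  (t=0,i=1, bit26=1)
  nb ##..#: next=.  (t=5,i=0, bit25=0)
  nb ##...: next=#  (t=4,i=2, bit24=1)
  nb #.###: next=#  (t=1,i=0, bit23=1)
  nb #.##.: next=.  (t=3,i=4, bit22=0)
  nb #.#.#: next=.  (t=1,i=9, bit21=0)
  nb #.#..: next=#  (t=0,i=2, bit20=1)
  nb #..##: next=#  (t=8,i=0, bit19=1)
  nb #..#.: next=#  (t=2,i=10, bit18=1)
  nb #...#: next=.  (t=4,i=3, bit17=0)
  nb #....: next=#  (t=0,i=4, bit16=1)
  nb .####: next=.  (t=1,i=1, bit15=0)
  nb .###.: next=.  (t=6,i=2, bit14=0)
  nb .##.#: next=#  (t=0,i=0, bit13=1)
  nb .##..: next=.  (t=4,i=1, bit12=0)
  nb .#.##: next=.  (t=1,i=10, bit11=0)
  nb .#.#.: next=#  (t=5,i=3, bit10=1)
  nb .#..#: next=.  (t=2,i=9, bit9=0)
  nb .#...: next=#  (t=0,i=3, bit8=1)
  nb ..###: next=#  (t=6,i=1, bit7=1)
  nb ..##.: next=.  (t=0,i=10, bit6=0)
  nb ..#.#: next=#  (t=2,i=0, bit5=1)
  nb ..#..: next=.  (t=9,i=7, bit4=0)
  nb ...##: next=#  (t=0,i=9, bit3=1)
  nb ...#.: next=.  (t=9,i=10, bit2=0)
  nb ....#: next=.  (t=0,i=8, bit1=0)
  nb .....: next=#  (t=0,i=5, bit0=1)
  bits 11011101100111010010010110101001 = 3718063529

3718063529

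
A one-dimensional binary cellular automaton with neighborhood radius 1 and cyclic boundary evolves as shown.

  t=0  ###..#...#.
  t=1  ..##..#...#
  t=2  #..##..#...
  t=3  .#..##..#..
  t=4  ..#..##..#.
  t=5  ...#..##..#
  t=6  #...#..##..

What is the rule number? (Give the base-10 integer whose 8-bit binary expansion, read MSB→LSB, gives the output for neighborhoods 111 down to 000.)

112

  ###|.  b7=0 t=0,i=1
  ##.|#  b6=1 t=0,i=2
  #.#|#  b5=1 t=0,i=10
  #..|#  b4=1 t=0,i=3
  .##|.  b3=0 t=0,i=0
  .#.|.  b2=0 t=0,i=5
  ..#|.  b1=0 t=0,i=4
  ...|.  b0=0 t=0,i=7
  bits 01110000 = 112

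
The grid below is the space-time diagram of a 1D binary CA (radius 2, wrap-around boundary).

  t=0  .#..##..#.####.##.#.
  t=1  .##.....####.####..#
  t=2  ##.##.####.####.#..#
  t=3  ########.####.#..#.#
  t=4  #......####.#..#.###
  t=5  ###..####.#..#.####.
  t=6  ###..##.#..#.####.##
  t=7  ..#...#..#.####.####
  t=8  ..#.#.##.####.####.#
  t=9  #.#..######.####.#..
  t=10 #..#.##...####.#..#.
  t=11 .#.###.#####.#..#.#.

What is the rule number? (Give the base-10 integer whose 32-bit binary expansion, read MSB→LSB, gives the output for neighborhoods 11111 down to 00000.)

969140922

  ##### -> .   bit 31 = 0  t=3,i=1
  ####. -> .   bit 30 = 0  t=0,i=12
  ###.# -> #   bit 29 = 1  t=0,i=13
  ###.. -> #   bit 28 = 1  t=1,i=16
  ##.## -> #   bit 27 = 1  t=0,i=14
  ##.#. -> .   bit 26 = 0  t=0,i=17
  ##..# -> .   bit 25 = 0  t=0,i=6
  ##... -> #   bit 24 = 1  t=1,i=3
  #.### -> #   bit 23 = 1  t=0,i=10
  #.##. -> #   bit 22 = 1  t=0,i=15
  #.#.# -> .   bit 21 = 0  t=8,i=4
  #.#.. -> .   bit 20 = 0  t=0,i=18
  #..## -> .   bit 19 = 0  t=0,i=3
  #..#. -> .   bit 18 = 0  t=0,i=0
  #...# -> #   bit 17 = 1  t=7,i=4
  #.... -> #   bit 16 = 1  t=1,i=4
  .#### -> #   bit 15 = 1  t=0,i=11
  .###. -> #   bit 14 = 1  t=2,i=0
  .##.# -> #   bit 13 = 1  t=0,i=16
  .##.. -> .   bit 12 = 0  t=0,i=5
  .#.## -> #   bit 11 = 1  t=0,i=9
  .#.#. -> .   bit 10 = 0  t=8,i=3
  .#..# -> #   bit 9 = 1  t=0,i=2
  .#... -> .   bit 8 = 0  t=7,i=3
  ..### -> #   bit 7 = 1  t=1,i=8
  ..##. -> .   bit 6 = 0  t=0,i=4
  ..#.# -> #   bit 5 = 1  t=0,i=8
  ..#.. -> #   bit 4 = 1  t=0,i=1
  ...## -> #   bit 3 = 1  t=1,i=7
  ...#. -> .   bit 2 = 0  t=7,i=5
  ....# -> #   bit 1 = 1  t=1,i=6
  ..... -> .   bit 0 = 0  t=1,i=5
  bits 00111001110000111110101010111010 = 969140922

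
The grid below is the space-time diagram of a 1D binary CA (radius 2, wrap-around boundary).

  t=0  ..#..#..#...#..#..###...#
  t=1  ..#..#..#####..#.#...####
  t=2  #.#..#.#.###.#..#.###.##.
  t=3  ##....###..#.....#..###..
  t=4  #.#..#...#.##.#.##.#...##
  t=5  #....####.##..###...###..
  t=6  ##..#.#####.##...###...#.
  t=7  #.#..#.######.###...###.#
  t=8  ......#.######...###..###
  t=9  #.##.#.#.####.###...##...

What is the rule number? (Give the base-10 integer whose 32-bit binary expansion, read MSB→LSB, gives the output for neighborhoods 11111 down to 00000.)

3949628765

  nb #####: next=#  (t=1,i=10, bit31=1)
  nb ####.: next=#  (t=1,i=11, bit30=1)
  nb ###.#: next=#  (t=2,i=11, bit29=1)
  nb ###..: next=.  (t=0,i=20, bit28=0)
  nb ##.##: next=#  (t=2,i=21, bit27=1)
  nb ##.#.: next=.  (t=2,i=12, bit26=0)
  nb ##..#: next=#  (t=1,i=0, bit25=1)
  nb ##...: next=#  (t=0,i=21, bit24=1)
  nb #.###: next=.  (t=2,i=9, bit23=0)
  nb #.##.: next=#  (t=2,i=22, bit22=1)
  nb #.#.#: next=#  (t=2,i=0, bit21=1)
  nb #.#..: next=.  (t=1,i=17, bit20=0)
  nb #..##: next=#  (t=0,i=17, bit19=1)
  nb #..#.: next=.  (t=0,i=1, bit18=0)
  nb #...#: next=#  (t=0,i=10, bit17=1)
  nb #....: next=.  (t=3,i=3, bit16=0)
  nb .####: next=#  (t=1,i=9, bit15=1)
  nb .###.: next=.  (t=0,i=19, bit14=0)
  nb .##.#: next=.  (t=2,i=23, bit13=0)
  nb .##..: next=.  (t=3,i=1, bit12=0)
  nb .#.##: next=#  (t=2,i=8, bit11=1)
  nb .#.#.: next=#  (t=1,i=16, bit10=1)
  nb .#..#: next=.  (t=0,i=0, bit9=0)
  nb .#...: next=#  (t=0,i=9, bit8=1)
  nb ..###: next=.  (t=0,i=18, bit7=0)
  nb ..##.: next=#  (t=3,i=0, bit6=1)
  nb ..#.#: next=.  (t=1,i=15, bit5=0)
  nb ..#..: next=#  (t=0,i=2, bit4=1)
  nb ...##: next=#  (t=1,i=20, bit3=1)
  nb ...#.: next=#  (t=0,i=11, bit2=1)
  nb ....#: next=.  (t=3,i=4, bit1=0)
  nb .....: next=#  (t=3,i=14, bit0=1)
  bits 11101011011010101000110101011101 = 3949628765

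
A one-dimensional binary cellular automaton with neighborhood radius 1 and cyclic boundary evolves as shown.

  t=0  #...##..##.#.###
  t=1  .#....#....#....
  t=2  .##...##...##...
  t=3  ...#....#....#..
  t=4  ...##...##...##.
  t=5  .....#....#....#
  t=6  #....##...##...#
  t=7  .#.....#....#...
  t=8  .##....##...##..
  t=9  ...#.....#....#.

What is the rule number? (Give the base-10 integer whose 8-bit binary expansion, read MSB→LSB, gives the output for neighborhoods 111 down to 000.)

  ###|.  b7=0 t=0,i=14
  ##.|.  b6=0 t=0,i=0
  #.#|.  b5=0 t=0,i=10
  #..|#  b4=1 t=0,i=1
  .##|.  b3=0 t=0,i=4
  .#.|#  b2=1 t=0,i=11
  ..#|.  b1=0 t=0,i=3
  ...|.  b0=0 t=0,i=2
  bits 00010100 = 20

20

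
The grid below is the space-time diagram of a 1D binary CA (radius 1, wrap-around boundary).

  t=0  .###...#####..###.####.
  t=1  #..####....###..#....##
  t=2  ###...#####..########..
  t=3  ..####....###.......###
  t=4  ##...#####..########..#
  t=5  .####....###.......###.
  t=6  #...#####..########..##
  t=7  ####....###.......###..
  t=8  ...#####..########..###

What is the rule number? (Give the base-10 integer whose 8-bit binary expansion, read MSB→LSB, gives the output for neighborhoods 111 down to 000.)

87

  nb ###: next=.  (t=0,i=2, bit7=0)
  nb ##.: next=#  (t=0,i=3, bit6=1)
  nb #.#: next=.  (t=0,i=17, bit5=0)
  nb #..: next=#  (t=0,i=4, bit4=1)
  nb .##: next=.  (t=0,i=1, bit3=0)
  nb .#.: next=#  (t=1,i=16, bit2=1)
  nb ..#: next=#  (t=0,i=0, bit1=1)
  nb ...: next=#  (t=0,i=5, bit0=1)
  bits 01010111 = 87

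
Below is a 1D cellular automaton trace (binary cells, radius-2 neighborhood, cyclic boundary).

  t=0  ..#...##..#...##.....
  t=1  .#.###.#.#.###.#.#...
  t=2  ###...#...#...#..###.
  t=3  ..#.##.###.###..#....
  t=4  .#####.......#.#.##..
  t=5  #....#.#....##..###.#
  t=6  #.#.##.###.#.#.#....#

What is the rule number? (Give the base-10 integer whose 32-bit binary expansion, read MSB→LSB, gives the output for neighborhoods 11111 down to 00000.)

341784876

  ##### -> .   bit 31 = 0  t=4,i=3
  ####. -> .   bit 30 = 0  t=4,i=4
  ###.# -> .   bit 29 = 0  t=1,i=5
  ###.. -> #   bit 28 = 1  t=2,i=2
  ##.## -> .   bit 27 = 0  t=2,i=20
  ##.#. -> #   bit 26 = 1  t=1,i=6
  ##..# -> .   bit 25 = 0  t=0,i=8
  ##... -> .   bit 24 = 0  t=0,i=16
  #.### -> .   bit 23 = 0  t=1,i=3
  #.##. -> #   bit 22 = 1  t=3,i=4
  #.#.# -> .   bit 21 = 0  t=1,i=7
  #.#.. -> #   bit 20 = 1  t=1,i=17
  #..## -> #   bit 19 = 1  t=2,i=16
  #..#. -> #   bit 18 = 1  t=0,i=9
  #...# -> #   bit 17 = 1  t=0,i=4
  #.... -> #   bit 16 = 1  t=0,i=17
  .#### -> .   bit 15 = 0  t=4,i=2
  .###. -> .   bit 14 = 0  t=1,i=4
  .##.# -> #   bit 13 = 1  t=3,i=5
  .##.. -> #   bit 12 = 1  t=0,i=7
  .#.## -> #   bit 11 = 1  t=1,i=2
  .#.#. -> .   bit 10 = 0  t=1,i=8
  .#..# -> .   bit 9 = 0  t=2,i=15
  .#... -> #   bit 8 = 1  t=0,i=3
  ..### -> .   bit 7 = 0  t=2,i=17
  ..##. -> .   bit 6 = 0  t=0,i=6
  ..#.# -> #   bit 5 = 1  t=1,i=1
  ..#.. -> .   bit 4 = 0  t=0,i=2
  ...## -> #   bit 3 = 1  t=0,i=5
  ...#. -> #   bit 2 = 1  t=0,i=1
  ....# -> .   bit 1 = 0  t=0,i=0
  ..... -> .   bit 0 = 0  t=0,i=18
  bits 00010100010111110011100100101100 = 341784876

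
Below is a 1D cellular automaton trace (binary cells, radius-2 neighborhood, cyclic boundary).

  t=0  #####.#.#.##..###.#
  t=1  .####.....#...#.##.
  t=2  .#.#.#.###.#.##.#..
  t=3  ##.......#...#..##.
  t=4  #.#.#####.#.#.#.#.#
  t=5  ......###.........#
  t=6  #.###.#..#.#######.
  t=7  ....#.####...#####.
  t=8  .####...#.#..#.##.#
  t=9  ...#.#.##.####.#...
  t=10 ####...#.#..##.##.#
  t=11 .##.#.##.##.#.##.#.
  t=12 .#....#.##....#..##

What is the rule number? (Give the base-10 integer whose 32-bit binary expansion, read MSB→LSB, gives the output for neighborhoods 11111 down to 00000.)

3914597351

  ##### -> #   bit 31 = 1  t=0,i=1
  ####. -> #   bit 30 = 1  t=0,i=3
  ###.# -> #   bit 29 = 1  t=0,i=4
  ###.. -> .   bit 28 = 0  t=1,i=4
  ##.## -> #   bit 27 = 1  t=0,i=17
  ##.#. -> .   bit 26 = 0  t=0,i=5
  ##..# -> .   bit 25 = 0  t=0,i=12
  ##... -> #   bit 24 = 1  t=1,i=5
  #.### -> .   bit 23 = 0  t=0,i=18
  #.##. -> #   bit 22 = 1  t=0,i=10
  #.#.# -> .   bit 21 = 0  t=0,i=6
  #.#.. -> #   bit 20 = 1  t=2,i=16
  #..## -> .   bit 19 = 0  t=0,i=13
  #..#. -> #   bit 18 = 1  t=6,i=8
  #...# -> .   bit 17 = 0  t=1,i=12
  #.... -> .   bit 16 = 0  t=1,i=6
  .#### -> .   bit 15 = 0  t=0,i=0
  .###. -> .   bit 14 = 0  t=0,i=15
  .##.# -> .   bit 13 = 0  t=2,i=14
  .##.. -> .   bit 12 = 0  t=0,i=11
  .#.## -> .   bit 11 = 0  t=0,i=9
  .#.#. -> .   bit 10 = 0  t=0,i=7
  .#..# -> #   bit 9 = 1  t=3,i=14
  .#... -> #   bit 8 = 1  t=1,i=11
  ..### -> #   bit 7 = 1  t=0,i=14
  ..##. -> #   bit 6 = 1  t=3,i=16
  ..#.# -> #   bit 5 = 1  t=1,i=14
  ..#.. -> .   bit 4 = 0  t=1,i=10
  ...## -> .   bit 3 = 0  t=5,i=5
  ...#. -> #   bit 2 = 1  t=1,i=9
  ....# -> #   bit 1 = 1  t=1,i=8
  ..... -> #   bit 0 = 1  t=1,i=7
  bits 11101001010101000000001111100111 = 3914597351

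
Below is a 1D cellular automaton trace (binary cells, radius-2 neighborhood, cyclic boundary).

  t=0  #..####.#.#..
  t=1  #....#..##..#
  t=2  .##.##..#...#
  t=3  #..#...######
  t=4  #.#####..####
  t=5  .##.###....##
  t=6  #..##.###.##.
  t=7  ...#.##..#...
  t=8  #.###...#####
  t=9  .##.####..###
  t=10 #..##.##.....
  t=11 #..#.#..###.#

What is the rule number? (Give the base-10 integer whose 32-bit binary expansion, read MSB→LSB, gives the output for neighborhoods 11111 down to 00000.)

  #####|#  b31=1 t=3,i=9
  ####.|#  b30=1 t=0,i=5
  ###.#|.  b29=0 t=0,i=6
  ###..|#  b28=1 t=3,i=0
  ##.##|#  b27=1 t=2,i=3
  ##.#.|.  b26=0 t=0,i=7
  ##..#|.  b25=0 t=1,i=10
  ##...|#  b24=1 t=1,i=1
  #.###|#  b23=1 t=4,i=2
  #.##.|.  b22=0 t=2,i=1
  #.#.#|#  b21=1 t=0,i=8
  #.#..|.  b20=0 t=0,i=10
  #..##|.  b19=0 t=0,i=2
  #..#.|#  b18=1 t=0,i=12
  #...#|#  b17=1 t=2,i=10
  #....|#  b16=1 t=1,i=2
  .####|.  b15=0 t=0,i=4
  .###.|.  b14=0 t=5,i=5
  .##.#|.  b13=0 t=2,i=2
  .##..|.  b12=0 t=1,i=0
  .#.##|#  b11=1 t=2,i=0
  .#.#.|#  b10=1 t=0,i=9
  .#..#|.  b9=0 t=0,i=1
  .#...|#  b8=1 t=2,i=9
  ..###|.  b7=0 t=0,i=3
  ..##.|#  b6=1 t=1,i=8
  ..#.#|#  b5=1 t=2,i=12
  ..#..|#  b4=1 t=0,i=0
  ...##|#  b3=1 t=3,i=6
  ...#.|#  b2=1 t=1,i=4
  ....#|.  b1=0 t=1,i=3
  .....|#  b0=1 t=7,i=0
  bits 11011001101001110000110101111101 = 3651603837

3651603837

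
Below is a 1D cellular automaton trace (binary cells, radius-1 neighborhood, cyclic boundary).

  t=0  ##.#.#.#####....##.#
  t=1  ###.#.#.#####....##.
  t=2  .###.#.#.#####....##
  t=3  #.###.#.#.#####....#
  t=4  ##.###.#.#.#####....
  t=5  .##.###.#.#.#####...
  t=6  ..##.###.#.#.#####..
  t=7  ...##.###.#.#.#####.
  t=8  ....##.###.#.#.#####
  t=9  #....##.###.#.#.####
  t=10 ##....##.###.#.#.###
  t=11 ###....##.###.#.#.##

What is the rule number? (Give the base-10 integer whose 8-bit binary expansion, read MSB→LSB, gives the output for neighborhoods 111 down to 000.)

240

  ### -> #   bit 7 = 1  t=0,i=0
  ##. -> #   bit 6 = 1  t=0,i=1
  #.# -> #   bit 5 = 1  t=0,i=2
  #.. -> #   bit 4 = 1  t=0,i=12
  .## -> .   bit 3 = 0  t=0,i=7
  .#. -> .   bit 2 = 0  t=0,i=3
  ..# -> .   bit 1 = 0  t=0,i=15
  ... -> .   bit 0 = 0  t=0,i=13
  bits 11110000 = 240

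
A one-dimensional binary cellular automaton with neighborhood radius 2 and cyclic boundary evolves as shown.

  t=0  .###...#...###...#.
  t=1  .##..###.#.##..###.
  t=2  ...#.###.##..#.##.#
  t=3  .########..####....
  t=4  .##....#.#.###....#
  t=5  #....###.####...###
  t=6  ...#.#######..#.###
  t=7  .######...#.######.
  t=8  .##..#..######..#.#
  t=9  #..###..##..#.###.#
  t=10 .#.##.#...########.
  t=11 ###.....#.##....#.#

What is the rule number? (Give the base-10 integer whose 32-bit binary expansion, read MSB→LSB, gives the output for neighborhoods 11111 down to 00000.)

  [31] ##### => .  t=3,i=3
  [30] ####. => #  t=3,i=7
  [29] ###.# => #  t=1,i=7
  [28] ###.. => .  t=0,i=3
  [27] ##.## => #  t=2,i=8
  [26] ##.#. => .  t=1,i=8
  [25] ##..# => #  t=1,i=3
  [24] ##... => .  t=0,i=4
  [23] #.### => #  t=2,i=5
  [22] #.##. => .  t=1,i=11
  [21] #.#.# => #  t=1,i=9
  [20] #.#.. => .  t=2,i=18
  [19] #..## => .  t=0,i=0
  [18] #..#. => #  t=2,i=12
  [17] #...# => #  t=0,i=5
  [16] #.... => .  t=3,i=16
  [15] .#### => #  t=3,i=2
  [14] .###. => #  t=0,i=2
  [13] .##.# => .  t=2,i=16
  [12] .##.. => .  t=1,i=2
  [11] .#.## => #  t=1,i=10
  [10] .#.#. => .  t=4,i=8
  [9] .#..# => .  t=0,i=18
  [8] .#... => .  t=0,i=8
  [7] ..### => #  t=0,i=1
  [6] ..##. => .  t=1,i=1
  [5] ..#.# => #  t=2,i=3
  [4] ..#.. => #  t=0,i=7
  [3] ...## => .  t=0,i=10
  [2] ...#. => #  t=0,i=6
  [1] ....# => #  t=3,i=18
  [0] ..... => .  t=3,i=17
  bits 01101010101001101100100010110110 = 1789315254

1789315254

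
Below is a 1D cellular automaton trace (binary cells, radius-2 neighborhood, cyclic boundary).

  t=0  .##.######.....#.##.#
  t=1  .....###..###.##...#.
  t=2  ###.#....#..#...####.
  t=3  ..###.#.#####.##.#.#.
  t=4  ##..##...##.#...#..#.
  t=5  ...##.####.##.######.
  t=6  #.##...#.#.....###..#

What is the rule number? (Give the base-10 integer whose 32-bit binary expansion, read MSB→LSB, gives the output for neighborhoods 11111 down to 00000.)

  [31] ##### => #  t=0,i=6
  [30] ####. => .  t=0,i=8
  [29] ###.# => #  t=1,i=12
  [28] ###.. => .  t=0,i=9
  [27] ##.## => .  t=0,i=3
  [26] ##.#. => #  t=0,i=19
  [25] ##..# => .  t=1,i=8
  [24] ##... => #  t=0,i=10
  [23] #.### => .  t=0,i=4
  [22] #.##. => .  t=0,i=1
  [21] #.#.# => .  t=0,i=20
  [20] #.#.. => #  t=2,i=4
  [19] #..## => #  t=1,i=9
  [18] #..#. => #  t=2,i=11
  [17] #...# => #  t=1,i=17
  [16] #.... => #  t=0,i=11
  [15] .#### => #  t=0,i=5
  [14] .###. => .  t=1,i=6
  [13] .##.# => .  t=0,i=2
  [12] .##.. => .  t=1,i=15
  [11] .#.## => .  t=0,i=0
  [10] .#.#. => .  t=3,i=18
  [9] .#..# => #  t=2,i=10
  [8] .#... => .  t=1,i=20
  [7] ..### => .  t=1,i=5
  [6] ..##. => #  t=4,i=4
  [5] ..#.# => #  t=0,i=15
  [4] ..#.. => #  t=1,i=19
  [3] ...## => #  t=1,i=4
  [2] ...#. => #  t=0,i=14
  [1] ....# => .  t=0,i=13
  [0] ..... => #  t=0,i=12
  bits 10100101000111111000001001111101 = 2770305661

2770305661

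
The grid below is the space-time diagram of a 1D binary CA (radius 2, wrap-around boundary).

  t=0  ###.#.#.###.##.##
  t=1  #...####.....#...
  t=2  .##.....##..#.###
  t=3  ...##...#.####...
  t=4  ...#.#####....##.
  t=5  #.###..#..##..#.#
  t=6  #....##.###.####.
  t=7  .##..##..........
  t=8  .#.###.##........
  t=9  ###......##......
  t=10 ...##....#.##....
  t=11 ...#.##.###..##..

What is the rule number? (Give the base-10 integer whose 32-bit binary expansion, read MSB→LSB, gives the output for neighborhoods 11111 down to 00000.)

  ##### -> #   bit 31 = 1  t=0,i=0
  ####. -> .   bit 30 = 0  t=0,i=1
  ###.# -> .   bit 29 = 0  t=0,i=2
  ###.. -> .   bit 28 = 0  t=1,i=7
  ##.## -> .   bit 27 = 0  t=0,i=11
  ##.#. -> .   bit 26 = 0  t=0,i=3
  ##..# -> #   bit 25 = 1  t=2,i=10
  ##... -> #   bit 24 = 1  t=1,i=8
  #.### -> .   bit 23 = 0  t=0,i=8
  #.##. -> .   bit 22 = 0  t=0,i=12
  #.#.# -> #   bit 21 = 1  t=0,i=4
  #.#.. -> .   bit 20 = 0  t=6,i=0
  #..## -> #   bit 19 = 1  t=5,i=9
  #..#. -> #   bit 18 = 1  t=2,i=11
  #...# -> #   bit 17 = 1  t=1,i=2
  #.... -> #   bit 16 = 1  t=1,i=9
  .#### -> .   bit 15 = 0  t=0,i=16
  .###. -> .   bit 14 = 0  t=0,i=9
  .##.# -> #   bit 13 = 1  t=0,i=13
  .##.. -> .   bit 12 = 0  t=2,i=2
  .#.## -> #   bit 11 = 1  t=0,i=7
  .#.#. -> #   bit 10 = 1  t=0,i=5
  .#..# -> #   bit 9 = 1  t=5,i=8
  .#... -> #   bit 8 = 1  t=1,i=1
  ..### -> .   bit 7 = 0  t=1,i=4
  ..##. -> #   bit 6 = 1  t=2,i=8
  ..#.# -> #   bit 5 = 1  t=2,i=12
  ..#.. -> .   bit 4 = 0  t=1,i=0
  ...## -> .   bit 3 = 0  t=1,i=3
  ...#. -> #   bit 2 = 1  t=1,i=12
  ....# -> .   bit 1 = 0  t=1,i=11
  ..... -> .   bit 0 = 0  t=1,i=10
  bits 10000011001011110010111101100100 = 2200907620

2200907620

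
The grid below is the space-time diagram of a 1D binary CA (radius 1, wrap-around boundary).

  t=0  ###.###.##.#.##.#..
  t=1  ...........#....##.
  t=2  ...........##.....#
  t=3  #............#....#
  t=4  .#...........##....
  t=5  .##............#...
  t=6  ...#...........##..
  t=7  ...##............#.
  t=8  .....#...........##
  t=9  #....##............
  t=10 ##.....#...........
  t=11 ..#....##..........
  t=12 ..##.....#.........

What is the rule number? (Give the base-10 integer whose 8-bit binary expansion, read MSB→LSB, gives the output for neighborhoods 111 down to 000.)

  ###|.  b7=0 t=0,i=1
  ##.|.  b6=0 t=0,i=2
  #.#|.  b5=0 t=0,i=3
  #..|#  b4=1 t=0,i=17
  .##|.  b3=0 t=0,i=0
  .#.|#  b2=1 t=0,i=11
  ..#|.  b1=0 t=0,i=18
  ...|.  b0=0 t=1,i=0
  bits 00010100 = 20

20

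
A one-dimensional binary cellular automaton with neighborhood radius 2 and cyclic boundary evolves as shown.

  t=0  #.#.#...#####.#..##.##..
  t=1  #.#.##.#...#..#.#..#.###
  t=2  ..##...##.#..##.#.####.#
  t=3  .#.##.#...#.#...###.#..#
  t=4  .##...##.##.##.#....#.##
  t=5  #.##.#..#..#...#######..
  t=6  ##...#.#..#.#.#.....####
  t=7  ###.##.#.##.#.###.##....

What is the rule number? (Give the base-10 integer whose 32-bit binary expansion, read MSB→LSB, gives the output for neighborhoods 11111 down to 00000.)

1539119406

  nb #####: next=.  (t=0,i=10, bit31=0)
  nb ####.: next=#  (t=0,i=11, bit30=1)
  nb ###.#: next=.  (t=0,i=12, bit29=0)
  nb ###..: next=#  (t=5,i=21, bit28=1)
  nb ##.##: next=#  (t=0,i=19, bit27=1)
  nb ##.#.: next=.  (t=0,i=13, bit26=0)
  nb ##..#: next=#  (t=0,i=22, bit25=1)
  nb ##...: next=#  (t=2,i=4, bit24=1)
  nb #.###: next=#  (t=1,i=21, bit23=1)
  nb #.##.: next=.  (t=0,i=20, bit22=0)
  nb #.#.#: next=#  (t=0,i=2, bit21=1)
  nb #.#..: next=#  (t=0,i=4, bit20=1)
  nb #..##: next=#  (t=0,i=16, bit19=1)
  nb #..#.: next=#  (t=0,i=23, bit18=1)
  nb #...#: next=.  (t=0,i=6, bit17=0)
  nb #....: next=#  (t=4,i=17, bit16=1)
  nb .####: next=.  (t=0,i=9, bit15=0)
  nb .###.: next=.  (t=3,i=17, bit14=0)
  nb .##.#: next=.  (t=0,i=18, bit13=0)
  nb .##..: next=#  (t=0,i=21, bit12=1)
  nb .#.##: next=#  (t=1,i=3, bit11=1)
  nb .#.#.: next=.  (t=0,i=1, bit10=0)
  nb .#..#: next=.  (t=0,i=15, bit9=0)
  nb .#...: next=#  (t=0,i=5, bit8=1)
  nb ..###: next=.  (t=0,i=8, bit7=0)
  nb ..##.: next=.  (t=0,i=17, bit6=0)
  nb ..#.#: next=#  (t=0,i=0, bit5=1)
  nb ..#..: next=.  (t=1,i=11, bit4=0)
  nb ...##: next=#  (t=0,i=7, bit3=1)
  nb ...#.: next=#  (t=1,i=10, bit2=1)
  nb ....#: next=#  (t=4,i=18, bit1=1)
  nb .....: next=.  (t=6,i=17, bit0=0)
  bits 01011011101111010001100100101110 = 1539119406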